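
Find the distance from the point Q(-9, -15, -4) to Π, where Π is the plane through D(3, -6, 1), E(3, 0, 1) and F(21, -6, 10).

DE = (0, 6, 0) and DF = (18, 0, 9), so a normal is n = DE × DF = (54, 0, -108).
Then n·(-9, -15, -4) - 54 = -108.
|n| = √(2916 + 0 + 11664) = 54√5, so the distance is |-108|/(54√5) = 2/√5.

2√5/5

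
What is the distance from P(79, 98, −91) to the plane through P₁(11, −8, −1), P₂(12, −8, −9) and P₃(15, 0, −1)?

P₁P₂ = (1, 0, −8) and P₁P₃ = (4, 8, 0), so a normal is n = P₁P₂ × P₁P₃ = (64, −32, 8).
Then n·(79, 98, −91) − 952 = 240.
|n| = √(4096 + 1024 + 64) = 72, so the distance is |240|/72 = 10/3.

10/3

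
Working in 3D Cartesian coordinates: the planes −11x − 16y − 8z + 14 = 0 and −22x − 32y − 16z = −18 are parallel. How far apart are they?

5/21

Divide the second equation by 2 to match normals: −11x − 16y − 8z = -9.
With common normal n = (−11, −16, −8) (|n| = 21), the distance is |(-14) − (-9)|/|n| = 5/21.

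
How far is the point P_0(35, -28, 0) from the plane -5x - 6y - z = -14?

7√62/62

Normal vector n = (-5, -6, -1), and n·(35, -28, 0) - (-14) = 7.
|n| = √(25 + 36 + 1) = √62, so the distance is |7|/√62 = 7√62/62.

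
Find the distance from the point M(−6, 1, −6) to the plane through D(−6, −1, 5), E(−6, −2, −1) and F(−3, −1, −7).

23√53/53

DE = (0, −1, −6) and DF = (3, 0, −12), so a normal is n = DE × DF = (12, −18, 3).
Then n·(−6, 1, −6) − (−39) = −69.
|n| = √(144 + 324 + 9) = 3√53, so the distance is |-69|/(3√53) = 23√53/53.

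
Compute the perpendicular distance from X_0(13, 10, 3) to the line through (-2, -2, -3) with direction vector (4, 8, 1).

Direction vector d = (4, 8, 1).
AP = (15, 12, 6); AP·d = 162, |AP|² = 405, |d|² = 81.
distance² = |AP|² − (AP·d)²/|d|² = 405 − 26244/81 = 81, so the distance is 9.

9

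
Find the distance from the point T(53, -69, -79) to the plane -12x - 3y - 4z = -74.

3

n = (-12, -3, -4); n·P − (-74) = -39; |n| = 13; distance = 39/13 = 3.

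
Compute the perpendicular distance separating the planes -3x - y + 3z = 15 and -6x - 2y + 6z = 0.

Divide the second equation by 2 to match normals: -3x - y + 3z = 0.
Both planes have normal n = (-3, -1, 3), |n| = √19. Any point on the first plane is at distance |0 − 15|/|n| = 15/√19 = 15√19/19 from the second.

15√19/19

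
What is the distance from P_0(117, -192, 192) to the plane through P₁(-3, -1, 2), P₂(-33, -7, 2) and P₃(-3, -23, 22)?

P₁P₂ = (-30, -6, 0) and P₁P₃ = (0, -22, 20), so a normal is n = P₁P₂ × P₁P₃ = (-120, 600, 660).
n = (-120, 600, 660); n·P − 1080 = -3600; |n| = 900; distance = 3600/900 = 4.

4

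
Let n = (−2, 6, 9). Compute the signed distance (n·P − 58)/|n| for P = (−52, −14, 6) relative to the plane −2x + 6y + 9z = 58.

n·P − 58 = 16.
|n| = 11, so the signed distance is 16/11.

16/11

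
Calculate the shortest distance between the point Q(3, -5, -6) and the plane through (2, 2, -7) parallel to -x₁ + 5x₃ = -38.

4/√26

Parallel planes share the normal n = (-1, 0, 5); since (2, 2, -7) lies on the plane, its equation is -x₁ + 5x₃ = -37.
Then n·(3, -5, -6) - (-37) = 4.
|n| = √(1 + 0 + 25) = √26, so the distance is |4|/√26 = 4/√26.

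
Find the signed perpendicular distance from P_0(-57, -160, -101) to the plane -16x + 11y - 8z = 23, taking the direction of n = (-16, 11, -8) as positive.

-3

n·P_0 − 23 = -63.
|n| = 21, so the signed distance is -63/21 = -3.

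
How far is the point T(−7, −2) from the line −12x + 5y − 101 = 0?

The normal to the line is n = (−12, 5) with |n| = 13.
|n·T − 101| = |74 − 101| = 27, so the distance is 27/13.

27/13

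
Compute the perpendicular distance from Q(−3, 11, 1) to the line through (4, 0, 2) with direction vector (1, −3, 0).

Direction vector d = (1, −3, 0).
AP = (−7, 11, −1); AP·d = -40, |AP|² = 171, |d|² = 10.
distance² = |AP|² − (AP·d)²/|d|² = 171 − 1600/10 = 11, so the distance is √11.

√11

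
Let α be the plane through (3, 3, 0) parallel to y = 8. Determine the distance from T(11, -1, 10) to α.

4

Parallel planes share the normal n = (0, 1, 0); since (3, 3, 0) lies on the plane, its equation is y = 3.
Then n·(11, -1, 10) - 3 = -4.
|n| = √(0 + 1 + 0) = 1, so the distance is |-4|/1 = 4.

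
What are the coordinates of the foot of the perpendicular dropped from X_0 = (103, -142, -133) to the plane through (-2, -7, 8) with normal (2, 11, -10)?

(509/5, -743/5, -127)

n = (2, 11, -10), |n|² = 225, and n·X_0 − (-161) = 135.
t = 135/225 = 3/5, so the foot is X_0 − t·n = (103, -142, -133) − (3/5)·(2, 11, -10) = (509/5, -743/5, -127).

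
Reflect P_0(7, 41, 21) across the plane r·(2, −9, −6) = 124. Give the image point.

n = (2, −9, −6), |n|² = 121, n·P_0 − 124 = -605, so t = -605/121 = -5.
Foot F = P_0 − (-5)·n = (17, −4, −9); the reflection is 2F − P_0 = (27, −49, −39).

(27, -49, -39)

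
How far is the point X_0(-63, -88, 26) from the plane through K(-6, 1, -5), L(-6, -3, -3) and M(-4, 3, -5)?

KL = (0, -4, 2) and KM = (2, 2, 0), so a normal is n = KL × KM = (-4, 4, 8).
n = (-4, 4, 8); n·P − (-12) = 120; |n| = 4√6; distance = 120/(4√6) = 5√6.

5√6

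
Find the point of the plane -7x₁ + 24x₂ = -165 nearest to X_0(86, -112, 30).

n = (-7, 24, 0), |n|² = 625, and n·X_0 − (-165) = -3125.
t = -3125/625 = -5, so the foot is X_0 − t·n = (86, -112, 30) − (-5)·(-7, 24, 0) = (51, 8, 30).

(51, 8, 30)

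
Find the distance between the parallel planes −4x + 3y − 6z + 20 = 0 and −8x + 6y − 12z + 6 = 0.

Divide the second equation by 2 to match normals: −4x + 3y − 6z = -3.
Both planes have normal n = (−4, 3, −6), |n| = √61. Any point on the first plane is at distance |(-3) − (-20)|/|n| = 17/√61 from the second.

17√61/61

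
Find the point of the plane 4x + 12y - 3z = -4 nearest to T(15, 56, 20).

(-1, 8, 32)

n = (4, 12, -3), |n|² = 169, and n·T − (-4) = 676.
t = 676/169 = 4, so the foot is T − t·n = (15, 56, 20) − 4·(4, 12, -3) = (-1, 8, 32).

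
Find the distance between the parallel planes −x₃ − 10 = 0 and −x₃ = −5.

Both planes have normal n = (0, 0, −1), |n| = 1. Any point on the first plane is at distance |(-5) − 10|/|n| = 15/1 = 15 from the second.

15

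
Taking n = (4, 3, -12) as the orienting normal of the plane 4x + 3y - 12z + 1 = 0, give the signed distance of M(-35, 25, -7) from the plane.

n·M − (-1) = 20.
|n| = 13, so the signed distance is 20/13.

20/13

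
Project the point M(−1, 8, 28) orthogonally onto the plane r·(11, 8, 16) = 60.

(-12, 0, 12)

n = (11, 8, 16), |n|² = 441, and n·M − 60 = 441.
t = 441/441 = 1, so the foot is M − t·n = (−1, 8, 28) − 1·(11, 8, 16) = (−12, 0, 12).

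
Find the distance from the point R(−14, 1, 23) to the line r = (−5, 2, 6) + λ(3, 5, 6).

Direction vector d = (3, 5, 6).
AP = (−9, −1, 17); AP·d = 70, |AP|² = 371, |d|² = 70.
distance² = |AP|² − (AP·d)²/|d|² = 371 − 4900/70 = 301, so the distance is √301.

√301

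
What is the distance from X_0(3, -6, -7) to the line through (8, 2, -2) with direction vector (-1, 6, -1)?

Direction vector d = (-1, 6, -1).
AP = (-5, -8, -5), and AP × d = (38, 0, -38).
|AP × d|² = 2888 and |d|² = 38, so the distance is √(2888/38) = √76 = 2√19.

2√19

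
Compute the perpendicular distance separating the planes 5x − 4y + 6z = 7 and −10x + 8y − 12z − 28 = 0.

3√77/11

Divide the second equation by -2 to match normals: 5x − 4y + 6z = -14.
With common normal n = (5, −4, 6) (|n| = √77), the distance is |7 − (-14)|/|n| = 21/√77.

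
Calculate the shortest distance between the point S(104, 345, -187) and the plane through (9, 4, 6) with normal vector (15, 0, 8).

The plane has equation n·(r − (9, 4, 6)) = 0, i.e. n·r = 183.
d = |15·104 + 8·(-187) − 183| / √(225 + 0 + 64) = |-119| / 17 = 7.

7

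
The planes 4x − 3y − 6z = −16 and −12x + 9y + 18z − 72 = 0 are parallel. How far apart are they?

Divide the second equation by -3 to match normals: 4x − 3y − 6z = -24.
Both planes have normal n = (4, −3, −6), |n| = √61. Any point on the first plane is at distance |(-24) − (-16)|/|n| = 8/√61 = 8√61/61 from the second.

8√61/61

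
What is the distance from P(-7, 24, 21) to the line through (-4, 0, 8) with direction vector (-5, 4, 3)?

Direction vector d = (-5, 4, 3).
AP = (-3, 24, 13), and AP × d = (20, -56, 108).
|AP × d|² = 15200 and |d|² = 50, so the distance is √(15200/50) = √304 = 4√19.

4√19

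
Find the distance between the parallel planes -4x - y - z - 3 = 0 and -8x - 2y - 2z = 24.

3/√2

Divide the second equation by 2 to match normals: -4x - y - z = 12.
Both planes have normal n = (-4, -1, -1), |n| = 3√2. Any point on the first plane is at distance |12 − 3|/|n| = 9/(3√2) = 3/√2 from the second.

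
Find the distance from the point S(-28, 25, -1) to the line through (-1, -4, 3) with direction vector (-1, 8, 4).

Direction vector d = (-1, 8, 4).
AP = (-27, 29, -4), and AP × d = (148, 112, -187).
|AP × d|² = 69417 and |d|² = 81, so the distance is √(69417/81) = √857.

√857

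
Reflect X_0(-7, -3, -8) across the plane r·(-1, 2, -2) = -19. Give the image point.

(1, -19, 8)

With n = (-1, 2, -2), the signed offset is (n·X_0 − (-19))/|n|² = 36/9 = 4.
X_0' = X_0 − 2t·n = (-7, -3, -8) − 8·(-1, 2, -2) = (1, -19, 8).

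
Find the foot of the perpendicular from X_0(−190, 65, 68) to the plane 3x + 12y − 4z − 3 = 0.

n = (3, 12, −4), |n|² = 169, and n·X_0 − 3 = -65.
t = -65/169 = -5/13, so the foot is X_0 − t·n = (−190, 65, 68) − (-5/13)·(3, 12, −4) = (−2455/13, 905/13, 864/13).

(-2455/13, 905/13, 864/13)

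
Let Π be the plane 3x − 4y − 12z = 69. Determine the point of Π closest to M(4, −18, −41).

(-5, -6, -5)

n = (3, −4, −12), |n|² = 169, and n·M − 69 = 507.
t = 507/169 = 3, so the foot is M − t·n = (4, −18, −41) − 3·(3, −4, −12) = (−5, −6, −5).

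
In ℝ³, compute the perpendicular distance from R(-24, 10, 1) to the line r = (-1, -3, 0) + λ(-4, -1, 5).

Direction vector d = (-4, -1, 5).
AP = (-23, 13, 1), and AP × d = (66, 111, 75).
|AP × d|² = 22302 and |d|² = 42, so the distance is √(22302/42) = √531 = 3√59.

3√59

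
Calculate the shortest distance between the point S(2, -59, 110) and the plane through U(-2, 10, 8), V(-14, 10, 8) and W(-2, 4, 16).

UV = (-12, 0, 0) and UW = (0, -6, 8), so a normal is n = UV × UW = (0, 96, 72).
d = |96·(-59) + 72·110 − 1536| / √(0 + 9216 + 5184) = |720| / 120 = 6.

6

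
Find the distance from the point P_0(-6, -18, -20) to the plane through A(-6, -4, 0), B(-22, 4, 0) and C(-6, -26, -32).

AB = (-16, 8, 0) and AC = (0, -22, -32), so a normal is n = AB × AC = (-256, -512, 352).
d = |(-256)·(-6) + (-512)·(-18) + 352·(-20) − 3584| / √(65536 + 262144 + 123904) = |128| / 672 = 4/21.

4/21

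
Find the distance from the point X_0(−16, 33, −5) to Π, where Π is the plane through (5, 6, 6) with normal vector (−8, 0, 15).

3/17

The plane has equation n·(r − (5, 6, 6)) = 0, i.e. n·r = 50.
Then n·(−16, 33, −5) − 50 = 3.
|n| = √(64 + 0 + 225) = 17, so the distance is |3|/17 = 3/17.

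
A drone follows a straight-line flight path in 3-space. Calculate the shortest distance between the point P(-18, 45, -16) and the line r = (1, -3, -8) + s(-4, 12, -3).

5

Direction vector d = (-4, 12, -3).
AP = (-19, 48, -8); AP·d = 676, |AP|² = 2729, |d|² = 169.
distance² = |AP|² − (AP·d)²/|d|² = 2729 − 456976/169 = 25, so the distance is 5.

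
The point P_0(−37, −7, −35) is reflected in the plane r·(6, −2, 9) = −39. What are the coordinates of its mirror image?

n = (6, −2, 9), |n|² = 121, n·P_0 − (-39) = -484, so t = -484/121 = -4.
Foot F = P_0 − (-4)·n = (−13, −15, 1); the reflection is 2F − P_0 = (11, −23, 37).

(11, -23, 37)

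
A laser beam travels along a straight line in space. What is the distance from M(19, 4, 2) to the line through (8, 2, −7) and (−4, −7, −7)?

A direction vector is d = (−12, −9, 0).
AP = (11, 2, 9), and AP × d = (81, −108, −75).
|AP × d|² = 23850 and |d|² = 225, so the distance is √(23850/225) = √106.

√106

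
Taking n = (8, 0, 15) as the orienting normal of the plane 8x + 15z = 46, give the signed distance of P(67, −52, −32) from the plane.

10/17

n·P − 46 = 10.
|n| = 17, so the signed distance is 10/17.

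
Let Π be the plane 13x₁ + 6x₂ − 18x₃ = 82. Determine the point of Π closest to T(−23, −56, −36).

The perpendicular from T has direction n = (13, 6, −18): r = (−23, −56, −36) + μ(13, 6, −18).
Substitute into the plane: n·(T + μn) = 82 gives 13 + 529μ = 82, so μ = 3/23.
Foot = (−23, −56, −36) + (3/23)·(13, 6, −18) = (−490/23, −1270/23, −882/23).

(-490/23, -1270/23, -882/23)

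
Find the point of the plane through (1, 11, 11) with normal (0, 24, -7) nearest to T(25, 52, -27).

(25, 4, -13)

n = (0, 24, -7), |n|² = 625, and n·T − 187 = 1250.
t = 1250/625 = 2, so the foot is T − t·n = (25, 52, -27) − 2·(0, 24, -7) = (25, 4, -13).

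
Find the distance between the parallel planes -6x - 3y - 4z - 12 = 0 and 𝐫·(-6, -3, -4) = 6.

With common normal n = (-6, -3, -4) (|n| = √61), the distance is |12 − 6|/|n| = 6/√61 = 6√61/61.

6/√61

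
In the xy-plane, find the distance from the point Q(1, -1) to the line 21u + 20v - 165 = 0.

The normal to the line is n = (21, 20) with |n| = 29.
|n·Q − 165| = |1 − 165| = 164, so the distance is 164/29.

164/29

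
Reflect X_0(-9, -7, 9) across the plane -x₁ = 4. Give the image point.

(1, -7, 9)

With n = (-1, 0, 0), the signed offset is (n·X_0 − 4)/|n|² = 5/1 = 5.
X_0' = X_0 − 2t·n = (-9, -7, 9) − 10·(-1, 0, 0) = (1, -7, 9).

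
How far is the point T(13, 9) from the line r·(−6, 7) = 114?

129√85/85

The normal to the line is n = (−6, 7) with |n| = √85.
|n·T − 114| = |-15 − 114| = 129, so the distance is 129/√85.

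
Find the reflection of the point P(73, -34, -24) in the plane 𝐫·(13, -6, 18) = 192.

With n = (13, -6, 18), the signed offset is (n·P − 192)/|n|² = 529/529 = 1.
P' = P − 2t·n = (73, -34, -24) − 2·(13, -6, 18) = (47, -22, -60).

(47, -22, -60)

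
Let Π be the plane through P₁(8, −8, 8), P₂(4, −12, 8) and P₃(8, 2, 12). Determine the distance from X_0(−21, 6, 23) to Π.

11/√33

P₁P₂ = (−4, −4, 0) and P₁P₃ = (0, 10, 4), so a normal is n = P₁P₂ × P₁P₃ = (−16, 16, −40).
Then n·(−21, 6, 23) − (−576) = 88.
|n| = √(256 + 256 + 1600) = 8√33, so the distance is |88|/(8√33) = √33/3.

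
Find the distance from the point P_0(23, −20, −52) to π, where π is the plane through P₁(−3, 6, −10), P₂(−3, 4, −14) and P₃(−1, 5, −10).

8√6/3

P₁P₂ = (0, −2, −4) and P₁P₃ = (2, −1, 0), so a normal is n = P₁P₂ × P₁P₃ = (−4, −8, 4).
d = |(-4)·23 + (-8)·(-20) + 4·(-52) − (-76)| / √(16 + 64 + 16) = |-64| / (4√6) = 8√6/3.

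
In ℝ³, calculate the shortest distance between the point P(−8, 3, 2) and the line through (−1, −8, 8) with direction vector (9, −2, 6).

Direction vector d = (9, −2, 6).
AP = (−7, 11, −6); AP·d = -121, |AP|² = 206, |d|² = 121.
distance² = |AP|² − (AP·d)²/|d|² = 206 − 14641/121 = 85, so the distance is √85.

√85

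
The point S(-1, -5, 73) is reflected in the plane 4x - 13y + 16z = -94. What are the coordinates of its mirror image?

With n = (4, -13, 16), the signed offset is (n·S − (-94))/|n|² = 1323/441 = 3.
S' = S − 2t·n = (-1, -5, 73) − 6·(4, -13, 16) = (-25, 73, -23).

(-25, 73, -23)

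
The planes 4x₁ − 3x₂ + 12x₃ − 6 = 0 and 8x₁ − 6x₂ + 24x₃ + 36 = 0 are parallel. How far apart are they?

24/13

Divide the second equation by 2 to match normals: 4x₁ − 3x₂ + 12x₃ = -18.
With common normal n = (4, −3, 12) (|n| = 13), the distance is |6 − (-18)|/|n| = 24/13.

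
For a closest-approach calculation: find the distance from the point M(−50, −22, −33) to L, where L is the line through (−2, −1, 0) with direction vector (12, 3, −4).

Direction vector d = (12, 3, −4).
AP = (−48, −21, −33), and AP × d = (183, −588, 108).
|AP × d|² = 390897 and |d|² = 169, so the distance is √(390897/169) = √2313 = 3√257.

3√257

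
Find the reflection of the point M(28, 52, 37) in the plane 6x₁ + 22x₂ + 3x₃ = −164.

(-8, -80, 19)

n = (6, 22, 3), |n|² = 529, n·M − (-164) = 1587, so t = 1587/529 = 3.
Foot F = M − 3·n = (10, −14, 28); the reflection is 2F − M = (−8, −80, 19).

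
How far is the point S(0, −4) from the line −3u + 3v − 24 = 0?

d = |(-3)·0 + 3·(-4) − 24| / √(9 + 9) = |-36|/(3√2) = 6√2.

6√2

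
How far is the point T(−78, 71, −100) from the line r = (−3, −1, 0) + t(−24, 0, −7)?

Direction vector d = (−24, 0, −7).
AP = (−75, 72, −100); AP·d = 2500, |AP|² = 20809, |d|² = 625.
distance² = |AP|² − (AP·d)²/|d|² = 20809 − 6250000/625 = 10809, so the distance is 3√1201.

3√1201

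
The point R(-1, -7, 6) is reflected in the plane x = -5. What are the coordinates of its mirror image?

With n = (1, 0, 0), the signed offset is (n·R − (-5))/|n|² = 4/1 = 4.
R' = R − 2t·n = (-1, -7, 6) − 8·(1, 0, 0) = (-9, -7, 6).

(-9, -7, 6)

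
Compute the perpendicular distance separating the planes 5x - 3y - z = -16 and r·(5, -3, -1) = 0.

Both planes have normal n = (5, -3, -1), |n| = √35. Any point on the first plane is at distance |0 − (-16)|/|n| = 16/√35 from the second.

16√35/35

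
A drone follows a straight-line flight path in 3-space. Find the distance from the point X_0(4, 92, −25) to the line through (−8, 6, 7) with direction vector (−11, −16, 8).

Direction vector d = (−11, −16, 8).
AP = (12, 86, −32); AP·d = -1764, |AP|² = 8564, |d|² = 441.
distance² = |AP|² − (AP·d)²/|d|² = 8564 − 3111696/441 = 1508, so the distance is 2√377.

2√377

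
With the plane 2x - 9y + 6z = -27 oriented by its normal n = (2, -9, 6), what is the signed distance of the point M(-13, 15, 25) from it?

16/11

n·M − (-27) = 16.
|n| = 11, so the signed distance is 16/11.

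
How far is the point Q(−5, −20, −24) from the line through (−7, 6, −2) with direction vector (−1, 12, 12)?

Direction vector d = (−1, 12, 12).
AP = (2, −26, −22); AP·d = -578, |AP|² = 1164, |d|² = 289.
distance² = |AP|² − (AP·d)²/|d|² = 1164 − 334084/289 = 8, so the distance is 2√2.

2√2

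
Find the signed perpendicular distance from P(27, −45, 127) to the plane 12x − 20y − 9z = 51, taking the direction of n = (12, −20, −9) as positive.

n·P − 51 = 30.
|n| = 25, so the signed distance is 30/25 = 6/5.

6/5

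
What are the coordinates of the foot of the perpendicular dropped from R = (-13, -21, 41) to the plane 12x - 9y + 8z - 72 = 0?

(-25, -12, 33)

n = (12, -9, 8), |n|² = 289, and n·R − 72 = 289.
t = 289/289 = 1, so the foot is R − t·n = (-13, -21, 41) − 1·(12, -9, 8) = (-25, -12, 33).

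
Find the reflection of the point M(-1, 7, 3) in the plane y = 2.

(-1, -3, 3)

n = (0, 1, 0), |n|² = 1, n·M − 2 = 5, so t = 5/1 = 5.
Foot F = M − 5·n = (-1, 2, 3); the reflection is 2F − M = (-1, -3, 3).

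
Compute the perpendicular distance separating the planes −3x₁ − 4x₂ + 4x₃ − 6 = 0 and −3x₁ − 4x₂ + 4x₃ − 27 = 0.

Both planes have normal n = (−3, −4, 4), |n| = √41. Any point on the first plane is at distance |27 − 6|/|n| = 21/√41 from the second.

21/√41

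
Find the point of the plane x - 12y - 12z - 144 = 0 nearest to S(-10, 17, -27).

(-168/17, 265/17, -483/17)

The perpendicular from S has direction n = (1, -12, -12): r = (-10, 17, -27) + μ(1, -12, -12).
Substitute into the plane: n·(S + μn) = 144 gives 110 + 289μ = 144, so μ = 2/17.
Foot = (-10, 17, -27) + (2/17)·(1, -12, -12) = (-168/17, 265/17, -483/17).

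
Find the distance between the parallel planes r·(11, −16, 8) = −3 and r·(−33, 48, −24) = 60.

Divide the second equation by -3 to match normals: 11x − 16y + 8z = -20.
With common normal n = (11, −16, 8) (|n| = 21), the distance is |(-3) − (-20)|/|n| = 17/21.

17/21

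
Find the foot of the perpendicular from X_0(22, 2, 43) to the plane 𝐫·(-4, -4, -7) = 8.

n = (-4, -4, -7), |n|² = 81, and n·X_0 − 8 = -405.
t = -405/81 = -5, so the foot is X_0 − t·n = (22, 2, 43) − (-5)·(-4, -4, -7) = (2, -18, 8).

(2, -18, 8)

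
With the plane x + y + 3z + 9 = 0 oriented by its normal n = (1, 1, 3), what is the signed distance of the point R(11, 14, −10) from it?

4/√11

n·R − (-9) = 4.
|n| = √11, so the signed distance is 4/√11.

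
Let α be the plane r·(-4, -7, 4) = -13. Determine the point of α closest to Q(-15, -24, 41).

(5, 11, 21)

The perpendicular from Q has direction n = (-4, -7, 4): r = (-15, -24, 41) + λ(-4, -7, 4).
Substitute into the plane: n·(Q + λn) = -13 gives 392 + 81λ = -13, so λ = -5.
Foot = (-15, -24, 41) + (-5)·(-4, -7, 4) = (5, 11, 21).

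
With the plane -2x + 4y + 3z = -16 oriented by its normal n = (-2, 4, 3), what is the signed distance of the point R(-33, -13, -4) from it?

18√29/29

n·R − (-16) = 18.
|n| = √29, so the signed distance is 18√29/29.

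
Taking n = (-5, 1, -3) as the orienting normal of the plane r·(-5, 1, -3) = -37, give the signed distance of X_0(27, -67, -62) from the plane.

n·X_0 − (-37) = 21.
|n| = √35, so the signed distance is 21/√35.

21/√35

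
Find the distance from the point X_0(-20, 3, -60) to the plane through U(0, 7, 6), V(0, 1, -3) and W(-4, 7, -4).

UV = (0, -6, -9) and UW = (-4, 0, -10), so a normal is n = UV × UW = (60, 36, -24).
Then n·(-20, 3, -60) - 108 = 240.
|n| = √(3600 + 1296 + 576) = 12√38, so the distance is |240|/(12√38) = 20/√38.

20/√38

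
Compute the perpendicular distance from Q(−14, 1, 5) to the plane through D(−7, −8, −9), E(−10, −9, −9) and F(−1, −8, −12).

6/√14

DE = (−3, −1, 0) and DF = (6, 0, −3), so a normal is n = DE × DF = (3, −9, 6).
d = |3·(-14) + (-9)·1 + 6·5 − (-3)| / √(9 + 81 + 36) = |-18| / (3√14) = 6/√14.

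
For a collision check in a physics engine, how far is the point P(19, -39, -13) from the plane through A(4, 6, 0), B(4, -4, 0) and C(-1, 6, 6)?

AB = (0, -10, 0) and AC = (-5, 0, 6), so a normal is n = AB × AC = (-60, 0, -50).
n = (-60, 0, -50); n·P − (-240) = -250; |n| = 10√61; distance = 250/(10√61) = 25/√61.

25√61/61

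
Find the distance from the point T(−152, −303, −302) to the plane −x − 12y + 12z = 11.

Normal vector n = (−1, −12, 12), and n·(−152, −303, −302) − 11 = 153.
|n| = √(1 + 144 + 144) = 17, so the distance is |153|/17 = 9.

9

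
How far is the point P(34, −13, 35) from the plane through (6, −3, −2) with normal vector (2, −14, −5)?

11/15

The plane has equation n·(r − (6, −3, −2)) = 0, i.e. n·r = 64.
Then n·(34, −13, 35) − 64 = 11.
|n| = √(4 + 196 + 25) = 15, so the distance is |11|/15 = 11/15.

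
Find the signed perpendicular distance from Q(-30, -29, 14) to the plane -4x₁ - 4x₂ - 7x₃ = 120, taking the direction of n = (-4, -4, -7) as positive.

2

n·Q − 120 = 18.
|n| = 9, so the signed distance is 18/9 = 2.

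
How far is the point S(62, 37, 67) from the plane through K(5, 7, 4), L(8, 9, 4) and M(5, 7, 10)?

KL = (3, 2, 0) and KM = (0, 0, 6), so a normal is n = KL × KM = (12, -18, 0).
n = (12, -18, 0); n·P − (-66) = 144; |n| = 6√13; distance = 144/(6√13) = 24/√13.

24/√13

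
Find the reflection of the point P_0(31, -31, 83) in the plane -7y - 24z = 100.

(31, -73, -61)

n = (0, -7, -24), |n|² = 625, n·P_0 − 100 = -1875, so t = -1875/625 = -3.
Foot F = P_0 − (-3)·n = (31, -52, 11); the reflection is 2F − P_0 = (31, -73, -61).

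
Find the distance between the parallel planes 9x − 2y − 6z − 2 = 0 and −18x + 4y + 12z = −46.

21/11

Divide the second equation by -2 to match normals: 9x − 2y − 6z = 23.
With common normal n = (9, −2, −6) (|n| = 11), the distance is |2 − 23|/|n| = 21/11.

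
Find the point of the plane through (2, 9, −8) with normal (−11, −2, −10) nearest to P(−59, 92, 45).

The perpendicular from P has direction n = (−11, −2, −10): r = (−59, 92, 45) + λ(−11, −2, −10).
Substitute into the plane: n·(P + λn) = 40 gives 15 + 225λ = 40, so λ = 1/9.
Foot = (−59, 92, 45) + (1/9)·(−11, −2, −10) = (−542/9, 826/9, 395/9).

(-542/9, 826/9, 395/9)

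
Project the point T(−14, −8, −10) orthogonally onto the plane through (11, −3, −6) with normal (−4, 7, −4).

(-10, -15, -6)

n = (−4, 7, −4), |n|² = 81, and n·T − (-41) = 81.
t = 81/81 = 1, so the foot is T − t·n = (−14, −8, −10) − 1·(−4, 7, −4) = (−10, −15, −6).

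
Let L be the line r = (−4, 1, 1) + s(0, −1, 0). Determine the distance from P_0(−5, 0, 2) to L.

√2

Direction vector d = (0, −1, 0).
AP = (−1, −1, 1); AP·d = 1, |AP|² = 3, |d|² = 1.
distance² = |AP|² − (AP·d)²/|d|² = 3 − 1/1 = 2, so the distance is √2.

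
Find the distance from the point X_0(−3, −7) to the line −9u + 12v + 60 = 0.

1/5

d = |(-9)·(-3) + 12·(-7) − (-60)| / √(81 + 144) = |3|/15 = 1/5.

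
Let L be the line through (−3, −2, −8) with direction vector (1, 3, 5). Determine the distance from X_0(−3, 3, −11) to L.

√34

Direction vector d = (1, 3, 5).
AP = (0, 5, −3), and AP × d = (34, −3, −5).
|AP × d|² = 1190 and |d|² = 35, so the distance is √(1190/35) = √34.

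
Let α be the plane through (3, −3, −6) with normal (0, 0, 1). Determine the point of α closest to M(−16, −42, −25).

(-16, -42, -6)

n = (0, 0, 1), |n|² = 1, and n·M − (-6) = -19.
t = -19/1 = -19, so the foot is M − t·n = (−16, −42, −25) − (-19)·(0, 0, 1) = (−16, −42, −6).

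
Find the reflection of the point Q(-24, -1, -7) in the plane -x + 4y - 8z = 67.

With n = (-1, 4, -8), the signed offset is (n·Q − 67)/|n|² = 9/81 = 1/9.
Q' = Q − 2t·n = (-24, -1, -7) − (2/9)·(-1, 4, -8) = (-214/9, -17/9, -47/9).

(-214/9, -17/9, -47/9)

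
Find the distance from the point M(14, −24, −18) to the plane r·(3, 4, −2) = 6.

24√29/29

n = (3, 4, −2); n·P − 6 = -24; |n| = √29; distance = 24/√29 = 24√29/29.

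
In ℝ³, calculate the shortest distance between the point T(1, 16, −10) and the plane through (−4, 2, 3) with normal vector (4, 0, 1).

7/√17

The plane has equation n·(r − (−4, 2, 3)) = 0, i.e. n·r = -13.
Then n·(1, 16, −10) − (−13) = 7.
|n| = √(16 + 0 + 1) = √17, so the distance is |7|/√17 = 7√17/17.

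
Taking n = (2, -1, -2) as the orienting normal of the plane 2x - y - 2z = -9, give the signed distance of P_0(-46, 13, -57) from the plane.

n·P_0 − (-9) = 18.
|n| = 3, so the signed distance is 18/3 = 6.

6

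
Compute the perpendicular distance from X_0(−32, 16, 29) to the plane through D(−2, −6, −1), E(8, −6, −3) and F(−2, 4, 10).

2/15

DE = (10, 0, −2) and DF = (0, 10, 11), so a normal is n = DE × DF = (20, −110, 100).
Then n·(−32, 16, 29) − 520 = −20.
|n| = √(400 + 12100 + 10000) = 150, so the distance is |-20|/150 = 2/15.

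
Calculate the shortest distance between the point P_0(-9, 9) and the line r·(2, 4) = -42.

6√5

The normal to the line is n = (2, 4) with |n| = 2√5.
|n·P_0 − (-42)| = |18 − (-42)| = 60, so the distance is 60/(2√5) = 6√5.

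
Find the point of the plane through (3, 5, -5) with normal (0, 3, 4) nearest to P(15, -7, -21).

(15, 5, -5)

The perpendicular from P has direction n = (0, 3, 4): r = (15, -7, -21) + μ(0, 3, 4).
Substitute into the plane: n·(P + μn) = -5 gives -105 + 25μ = -5, so μ = 4.
Foot = (15, -7, -21) + 4·(0, 3, 4) = (15, 5, -5).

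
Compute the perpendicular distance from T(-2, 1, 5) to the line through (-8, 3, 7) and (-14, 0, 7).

A direction vector is d = (-6, -3, 0).
AP = (6, -2, -2); AP·d = -30, |AP|² = 44, |d|² = 45.
distance² = |AP|² − (AP·d)²/|d|² = 44 − 900/45 = 24, so the distance is 2√6.

2√6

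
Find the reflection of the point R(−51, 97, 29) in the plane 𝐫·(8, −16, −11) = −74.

n = (8, −16, −11), |n|² = 441, n·R − (-74) = -2205, so t = -2205/441 = -5.
Foot F = R − (-5)·n = (−11, 17, −26); the reflection is 2F − R = (29, −63, −81).

(29, -63, -81)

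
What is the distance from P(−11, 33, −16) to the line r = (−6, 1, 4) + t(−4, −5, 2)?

Direction vector d = (−4, −5, 2).
AP = (−5, 32, −20); AP·d = -180, |AP|² = 1449, |d|² = 45.
distance² = |AP|² − (AP·d)²/|d|² = 1449 − 32400/45 = 729, so the distance is 27.

27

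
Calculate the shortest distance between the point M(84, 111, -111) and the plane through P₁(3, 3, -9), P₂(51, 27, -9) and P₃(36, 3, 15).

2

P₁P₂ = (48, 24, 0) and P₁P₃ = (33, 0, 24), so a normal is n = P₁P₂ × P₁P₃ = (576, -1152, -792).
Then n·(84, 111, -111) - 5400 = 3024.
|n| = √(331776 + 1327104 + 627264) = 1512, so the distance is |3024|/1512 = 2.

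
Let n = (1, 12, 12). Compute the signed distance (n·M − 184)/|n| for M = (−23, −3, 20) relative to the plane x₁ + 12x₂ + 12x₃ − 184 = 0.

-3/17

n·M − 184 = -3.
|n| = 17, so the signed distance is -3/17.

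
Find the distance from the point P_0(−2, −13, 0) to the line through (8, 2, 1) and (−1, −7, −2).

√22

A direction vector is d = (−9, −9, −3).
AP = (−10, −15, −1), and AP × d = (36, −21, −45).
|AP × d|² = 3762 and |d|² = 171, so the distance is √(3762/171) = √22.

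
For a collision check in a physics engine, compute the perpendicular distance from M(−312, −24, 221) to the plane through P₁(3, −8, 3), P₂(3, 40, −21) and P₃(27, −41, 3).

5

P₁P₂ = (0, 48, −24) and P₁P₃ = (24, −33, 0), so a normal is n = P₁P₂ × P₁P₃ = (−792, −576, −1152).
n = (−792, −576, −1152); n·P − (-1224) = 7560; |n| = 1512; distance = 7560/1512 = 5.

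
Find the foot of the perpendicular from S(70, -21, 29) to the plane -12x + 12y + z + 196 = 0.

n = (-12, 12, 1), |n|² = 289, and n·S − (-196) = -867.
t = -867/289 = -3, so the foot is S − t·n = (70, -21, 29) − (-3)·(-12, 12, 1) = (34, 15, 32).

(34, 15, 32)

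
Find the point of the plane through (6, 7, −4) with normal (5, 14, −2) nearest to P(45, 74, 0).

n = (5, 14, −2), |n|² = 225, and n·P − 136 = 1125.
t = 1125/225 = 5, so the foot is P − t·n = (45, 74, 0) − 5·(5, 14, −2) = (20, 4, 10).

(20, 4, 10)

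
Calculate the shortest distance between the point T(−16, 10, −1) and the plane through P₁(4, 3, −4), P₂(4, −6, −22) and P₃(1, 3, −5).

13√46/46

P₁P₂ = (0, −9, −18) and P₁P₃ = (−3, 0, −1), so a normal is n = P₁P₂ × P₁P₃ = (9, 54, −27).
n = (9, 54, −27); n·P − 306 = 117; |n| = 9√46; distance = 117/(9√46) = 13/√46.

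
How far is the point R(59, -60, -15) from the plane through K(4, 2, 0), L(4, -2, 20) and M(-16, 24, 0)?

3

KL = (0, -4, 20) and KM = (-20, 22, 0), so a normal is n = KL × KM = (-440, -400, -80).
Then n·(59, -60, -15) - (-2560) = 1800.
|n| = √(193600 + 160000 + 6400) = 600, so the distance is |1800|/600 = 3.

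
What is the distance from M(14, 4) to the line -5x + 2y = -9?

53√29/29

The normal to the line is n = (-5, 2) with |n| = √29.
|n·M − (-9)| = |-62 − (-9)| = 53, so the distance is 53/√29 = 53√29/29.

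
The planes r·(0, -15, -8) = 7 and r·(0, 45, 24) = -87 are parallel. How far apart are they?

Divide the second equation by -3 to match normals: -15y - 8z = 29.
Both planes have normal n = (0, -15, -8), |n| = 17. Any point on the first plane is at distance |29 − 7|/|n| = 22/17 from the second.

22/17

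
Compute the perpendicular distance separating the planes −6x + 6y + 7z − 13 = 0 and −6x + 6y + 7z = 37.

Both planes have normal n = (−6, 6, 7), |n| = 11. Any point on the first plane is at distance |37 − 13|/|n| = 24/11 from the second.

24/11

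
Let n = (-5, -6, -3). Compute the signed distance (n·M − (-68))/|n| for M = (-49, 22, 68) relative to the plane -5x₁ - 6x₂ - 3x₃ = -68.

n·M − (-68) = -23.
|n| = √70, so the signed distance is -23√70/70.

-23√70/70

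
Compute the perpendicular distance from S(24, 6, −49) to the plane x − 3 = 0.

21

Normal vector n = (1, 0, 0), and n·(24, 6, −49) − 3 = 21.
|n| = √(1 + 0 + 0) = 1, so the distance is |21|/1 = 21.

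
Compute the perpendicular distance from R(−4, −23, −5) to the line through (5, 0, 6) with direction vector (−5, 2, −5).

√677

Direction vector d = (−5, 2, −5).
AP = (−9, −23, −11); AP·d = 54, |AP|² = 731, |d|² = 54.
distance² = |AP|² − (AP·d)²/|d|² = 731 − 2916/54 = 677, so the distance is √677.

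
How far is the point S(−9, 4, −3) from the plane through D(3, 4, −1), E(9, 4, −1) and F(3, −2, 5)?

√2

DE = (6, 0, 0) and DF = (0, −6, 6), so a normal is n = DE × DF = (0, −36, −36).
Then n·(−9, 4, −3) − (−108) = 72.
|n| = √(0 + 1296 + 1296) = 36√2, so the distance is |72|/(36√2) = √2.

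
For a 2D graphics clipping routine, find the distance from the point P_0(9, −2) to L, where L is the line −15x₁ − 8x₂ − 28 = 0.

The normal to the line is n = (−15, −8) with |n| = 17.
|n·P_0 − 28| = |-119 − 28| = 147, so the distance is 147/17.

147/17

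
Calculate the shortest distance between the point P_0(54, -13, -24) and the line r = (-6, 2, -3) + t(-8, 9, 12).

Direction vector d = (-8, 9, 12).
AP = (60, -15, -21), and AP × d = (9, -552, 420).
|AP × d|² = 481185 and |d|² = 289, so the distance is √(481185/289) = √1665 = 3√185.

3√185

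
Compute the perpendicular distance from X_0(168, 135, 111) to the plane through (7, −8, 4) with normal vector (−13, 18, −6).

The plane has equation n·(r − (7, −8, 4)) = 0, i.e. n·r = -259.
Then n·(168, 135, 111) − (−259) = −161.
|n| = √(169 + 324 + 36) = 23, so the distance is |-161|/23 = 7.

7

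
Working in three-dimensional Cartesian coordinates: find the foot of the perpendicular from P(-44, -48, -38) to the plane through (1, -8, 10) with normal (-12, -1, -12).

The perpendicular from P has direction n = (-12, -1, -12): r = (-44, -48, -38) + λ(-12, -1, -12).
Substitute into the plane: n·(P + λn) = -124 gives 1032 + 289λ = -124, so λ = -4.
Foot = (-44, -48, -38) + (-4)·(-12, -1, -12) = (4, -44, 10).

(4, -44, 10)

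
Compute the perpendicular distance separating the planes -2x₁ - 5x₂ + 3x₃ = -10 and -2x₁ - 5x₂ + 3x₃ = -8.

√38/19

With common normal n = (-2, -5, 3) (|n| = √38), the distance is |(-10) − (-8)|/|n| = 2/√38.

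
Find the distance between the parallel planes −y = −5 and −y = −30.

25

With common normal n = (0, −1, 0) (|n| = 1), the distance is |(-5) − (-30)|/|n| = 25/1 = 25.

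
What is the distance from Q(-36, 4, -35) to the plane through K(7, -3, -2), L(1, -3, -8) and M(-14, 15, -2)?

KL = (-6, 0, -6) and KM = (-21, 18, 0), so a normal is n = KL × KM = (108, 126, -108).
Then n·(-36, 4, -35) - 594 = -198.
|n| = √(11664 + 15876 + 11664) = 198, so the distance is |-198|/198 = 1.

1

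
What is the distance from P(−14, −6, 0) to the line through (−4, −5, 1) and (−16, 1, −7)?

√41

A direction vector is d = (−12, 6, −8).
AP = (−10, −1, −1); AP·d = 122, |AP|² = 102, |d|² = 244.
distance² = |AP|² − (AP·d)²/|d|² = 102 − 14884/244 = 41, so the distance is √41.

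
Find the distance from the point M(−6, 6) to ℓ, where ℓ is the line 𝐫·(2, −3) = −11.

19/√13

d = |2·(-6) + (-3)·6 − (-11)| / √(4 + 9) = |-19|/√13 = 19√13/13.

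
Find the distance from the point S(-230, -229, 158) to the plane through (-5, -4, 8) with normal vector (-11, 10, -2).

The plane has equation n·(r − (-5, -4, 8)) = 0, i.e. n·r = -1.
Then n·(-230, -229, 158) - (-1) = -75.
|n| = √(121 + 100 + 4) = 15, so the distance is |-75|/15 = 5.

5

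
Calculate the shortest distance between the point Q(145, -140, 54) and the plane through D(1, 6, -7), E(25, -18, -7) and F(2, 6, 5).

5

DE = (24, -24, 0) and DF = (1, 0, 12), so a normal is n = DE × DF = (-288, -288, 24).
Then n·(145, -140, 54) - (-2184) = 2040.
|n| = √(82944 + 82944 + 576) = 408, so the distance is |2040|/408 = 5.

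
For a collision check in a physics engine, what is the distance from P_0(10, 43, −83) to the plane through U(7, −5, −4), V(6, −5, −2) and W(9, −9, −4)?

UV = (−1, 0, 2) and UW = (2, −4, 0), so a normal is n = UV × UW = (8, 4, 4).
Then n·(10, 43, −83) − 20 = −100.
|n| = √(64 + 16 + 16) = 4√6, so the distance is |-100|/(4√6) = 25/√6.

25/√6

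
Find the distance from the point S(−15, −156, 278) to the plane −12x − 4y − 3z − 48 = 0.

6

Normal vector n = (−12, −4, −3), and n·(−15, −156, 278) − 48 = −78.
|n| = √(144 + 16 + 9) = 13, so the distance is |-78|/13 = 6.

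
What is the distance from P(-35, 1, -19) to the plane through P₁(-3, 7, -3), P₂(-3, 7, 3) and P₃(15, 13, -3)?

14/√10

P₁P₂ = (0, 0, 6) and P₁P₃ = (18, 6, 0), so a normal is n = P₁P₂ × P₁P₃ = (-36, 108, 0).
Then n·(-35, 1, -19) - 864 = 504.
|n| = √(1296 + 11664 + 0) = 36√10, so the distance is |504|/(36√10) = 14/√10.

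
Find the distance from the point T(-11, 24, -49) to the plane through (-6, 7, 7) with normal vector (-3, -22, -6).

1

The plane has equation n·(r − (-6, 7, 7)) = 0, i.e. n·r = -178.
Then n·(-11, 24, -49) - (-178) = -23.
|n| = √(9 + 484 + 36) = 23, so the distance is |-23|/23 = 1.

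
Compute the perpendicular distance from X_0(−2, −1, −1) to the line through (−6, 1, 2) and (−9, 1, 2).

A direction vector is d = (−3, 0, 0).
AP = (4, −2, −3), and AP × d = (0, 9, −6).
|AP × d|² = 117 and |d|² = 9, so the distance is √(117/9) = √13.

√13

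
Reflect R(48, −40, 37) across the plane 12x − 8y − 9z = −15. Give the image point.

With n = (12, −8, −9), the signed offset is (n·R − (-15))/|n|² = 578/289 = 2.
R' = R − 2t·n = (48, −40, 37) − 4·(12, −8, −9) = (0, −8, 73).

(0, -8, 73)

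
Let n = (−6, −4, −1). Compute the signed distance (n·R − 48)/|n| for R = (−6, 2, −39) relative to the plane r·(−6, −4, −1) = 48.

19/√53

n·R − 48 = 19.
|n| = √53, so the signed distance is 19/√53.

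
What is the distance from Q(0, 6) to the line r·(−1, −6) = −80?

d = |(-1)·0 + (-6)·6 − (-80)| / √(1 + 36) = |44|/√37 = 44/√37.

44√37/37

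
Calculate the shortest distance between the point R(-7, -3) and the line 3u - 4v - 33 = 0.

42/5

The normal to the line is n = (3, -4) with |n| = 5.
|n·R − 33| = |-9 − 33| = 42, so the distance is 42/5.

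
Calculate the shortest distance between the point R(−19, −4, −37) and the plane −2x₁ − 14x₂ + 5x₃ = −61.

Normal vector n = (−2, −14, 5), and n·(−19, −4, −37) − (−61) = −30.
|n| = √(4 + 196 + 25) = 15, so the distance is |-30|/15 = 2.

2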